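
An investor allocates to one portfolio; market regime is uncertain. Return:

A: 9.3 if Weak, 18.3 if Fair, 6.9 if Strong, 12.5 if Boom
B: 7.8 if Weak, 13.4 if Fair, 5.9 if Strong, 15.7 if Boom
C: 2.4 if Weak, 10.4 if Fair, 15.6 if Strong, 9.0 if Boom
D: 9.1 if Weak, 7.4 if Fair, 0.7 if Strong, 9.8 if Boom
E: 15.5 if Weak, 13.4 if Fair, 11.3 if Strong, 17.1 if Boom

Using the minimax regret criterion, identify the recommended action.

E

Column bests: Weak=15.5, Fair=18.3, Strong=15.6, Boom=17.1.
A regrets: 6.2, 0.0, 8.7, 4.6 → max 8.7
B regrets: 7.7, 4.9, 9.7, 1.4 → max 9.7
C regrets: 13.1, 7.9, 0.0, 8.1 → max 13.1
D regrets: 6.4, 10.9, 14.9, 7.3 → max 14.9
E regrets: 0.0, 4.9, 4.3, 0.0 → max 4.9
Smallest max regret = 4.9 → E.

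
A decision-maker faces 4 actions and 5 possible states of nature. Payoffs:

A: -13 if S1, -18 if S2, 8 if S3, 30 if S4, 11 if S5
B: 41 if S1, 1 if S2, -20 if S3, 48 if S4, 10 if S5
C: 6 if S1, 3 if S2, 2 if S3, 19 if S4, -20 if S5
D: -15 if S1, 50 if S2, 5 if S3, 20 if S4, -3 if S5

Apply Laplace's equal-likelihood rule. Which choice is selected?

B

Row averages: A=3.6, B=16, C=2, D=11.4
Highest average = 16 → B.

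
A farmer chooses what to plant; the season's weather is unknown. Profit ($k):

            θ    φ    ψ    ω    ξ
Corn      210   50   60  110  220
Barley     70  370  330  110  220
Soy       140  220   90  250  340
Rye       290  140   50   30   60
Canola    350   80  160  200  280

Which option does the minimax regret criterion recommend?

Column bests: θ=350, φ=370, ψ=330, ω=250, ξ=340.
Corn regrets: 140, 320, 270, 140, 120 → max 320
Barley regrets: 280, 0, 0, 140, 120 → max 280
Soy regrets: 210, 150, 240, 0, 0 → max 240
Rye regrets: 60, 230, 280, 220, 280 → max 280
Canola regrets: 0, 290, 170, 50, 60 → max 290
Smallest max regret = 240 → Soy.

Soy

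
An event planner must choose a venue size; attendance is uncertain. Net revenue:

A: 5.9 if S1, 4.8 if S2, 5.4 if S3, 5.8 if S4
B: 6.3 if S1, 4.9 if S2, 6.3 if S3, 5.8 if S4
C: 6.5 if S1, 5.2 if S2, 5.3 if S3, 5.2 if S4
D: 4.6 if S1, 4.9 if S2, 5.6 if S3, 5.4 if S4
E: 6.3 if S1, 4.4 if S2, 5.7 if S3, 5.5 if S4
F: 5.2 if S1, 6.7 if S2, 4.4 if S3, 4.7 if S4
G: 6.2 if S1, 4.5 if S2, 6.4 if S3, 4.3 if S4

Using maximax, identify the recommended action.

Row maxima: A=5.9, B=6.3, C=6.5, D=5.6, E=6.3, F=6.7, G=6.4
Best best-case = 6.7 → F.

F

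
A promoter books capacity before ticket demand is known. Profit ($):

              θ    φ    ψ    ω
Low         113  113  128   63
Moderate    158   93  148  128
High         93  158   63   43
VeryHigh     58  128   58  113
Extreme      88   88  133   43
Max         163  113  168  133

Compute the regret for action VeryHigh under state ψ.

Best payoff under ψ is 168.
Regret = 168 − 58 = 110.

110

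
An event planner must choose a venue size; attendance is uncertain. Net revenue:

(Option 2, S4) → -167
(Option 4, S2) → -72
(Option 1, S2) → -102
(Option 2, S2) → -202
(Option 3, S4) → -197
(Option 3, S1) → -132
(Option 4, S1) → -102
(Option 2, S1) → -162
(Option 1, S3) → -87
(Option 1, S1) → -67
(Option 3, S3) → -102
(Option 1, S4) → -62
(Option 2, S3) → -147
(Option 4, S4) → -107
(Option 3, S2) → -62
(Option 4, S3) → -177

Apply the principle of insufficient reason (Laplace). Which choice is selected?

Option 1

Row averages: Option 1=-79.5, Option 2=-169.5, Option 3=-123.25, Option 4=-114.5
Highest average = -79.5 → Option 1.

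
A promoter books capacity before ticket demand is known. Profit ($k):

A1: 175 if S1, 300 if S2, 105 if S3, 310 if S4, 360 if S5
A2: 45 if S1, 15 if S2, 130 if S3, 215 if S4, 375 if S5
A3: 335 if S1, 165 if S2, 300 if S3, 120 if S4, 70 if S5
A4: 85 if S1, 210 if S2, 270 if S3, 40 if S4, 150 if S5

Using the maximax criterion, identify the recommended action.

Row maxima: A1=360, A2=375, A3=335, A4=270
Best best-case = 375 → A2.

A2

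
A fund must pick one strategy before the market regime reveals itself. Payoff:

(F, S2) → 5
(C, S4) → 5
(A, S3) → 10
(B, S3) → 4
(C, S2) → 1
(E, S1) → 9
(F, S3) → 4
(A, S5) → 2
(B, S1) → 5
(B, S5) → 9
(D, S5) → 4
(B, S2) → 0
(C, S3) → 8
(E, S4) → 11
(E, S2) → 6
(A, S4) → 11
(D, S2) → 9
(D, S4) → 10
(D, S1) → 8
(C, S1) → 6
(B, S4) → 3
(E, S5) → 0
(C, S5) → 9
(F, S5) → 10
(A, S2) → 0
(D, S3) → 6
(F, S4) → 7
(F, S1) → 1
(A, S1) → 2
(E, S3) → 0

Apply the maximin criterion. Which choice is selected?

D

Row minima: A=0, B=0, C=1, D=4, E=0, F=1
Best worst-case = 4 → D.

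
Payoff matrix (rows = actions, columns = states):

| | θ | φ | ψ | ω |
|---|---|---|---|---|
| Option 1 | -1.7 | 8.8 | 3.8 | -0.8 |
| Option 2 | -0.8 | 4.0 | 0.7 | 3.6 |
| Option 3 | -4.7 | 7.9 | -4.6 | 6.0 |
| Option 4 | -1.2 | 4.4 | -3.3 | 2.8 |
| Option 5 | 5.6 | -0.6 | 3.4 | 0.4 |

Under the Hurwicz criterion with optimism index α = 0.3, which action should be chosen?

Option 1

Option 1: 0.3·8.8 + 0.7·(-1.7) = 1.45
Option 2: 0.3·4.0 + 0.7·(-0.8) = 0.64
Option 3: 0.3·7.9 + 0.7·(-4.7) = -0.92
Option 4: 0.3·4.4 + 0.7·(-3.3) = -0.99
Option 5: 0.3·5.6 + 0.7·(-0.6) = 1.26
Highest Hurwicz score = 1.45 → Option 1.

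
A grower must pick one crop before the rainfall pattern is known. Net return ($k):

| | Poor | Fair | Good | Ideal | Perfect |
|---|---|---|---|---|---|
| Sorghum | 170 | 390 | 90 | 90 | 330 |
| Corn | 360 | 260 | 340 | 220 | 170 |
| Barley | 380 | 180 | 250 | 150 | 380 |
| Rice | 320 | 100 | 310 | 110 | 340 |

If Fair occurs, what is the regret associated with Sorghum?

0

Best payoff under Fair is 390.
Regret = 390 − 390 = 0.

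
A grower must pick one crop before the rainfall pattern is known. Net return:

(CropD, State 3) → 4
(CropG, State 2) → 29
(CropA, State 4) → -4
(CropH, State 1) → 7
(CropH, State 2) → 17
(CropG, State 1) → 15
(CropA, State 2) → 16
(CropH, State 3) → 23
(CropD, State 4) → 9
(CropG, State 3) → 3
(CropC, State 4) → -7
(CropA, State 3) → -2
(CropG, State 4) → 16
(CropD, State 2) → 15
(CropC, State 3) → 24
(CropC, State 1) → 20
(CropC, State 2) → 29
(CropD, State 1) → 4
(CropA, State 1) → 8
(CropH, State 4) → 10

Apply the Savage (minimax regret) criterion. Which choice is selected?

CropH

Column bests: State 1=20, State 2=29, State 3=24, State 4=16.
CropD regrets: 16, 14, 20, 7 → max 20
CropC regrets: 0, 0, 0, 23 → max 23
CropH regrets: 13, 12, 1, 6 → max 13
CropA regrets: 12, 13, 26, 20 → max 26
CropG regrets: 5, 0, 21, 0 → max 21
Smallest max regret = 13 → CropH.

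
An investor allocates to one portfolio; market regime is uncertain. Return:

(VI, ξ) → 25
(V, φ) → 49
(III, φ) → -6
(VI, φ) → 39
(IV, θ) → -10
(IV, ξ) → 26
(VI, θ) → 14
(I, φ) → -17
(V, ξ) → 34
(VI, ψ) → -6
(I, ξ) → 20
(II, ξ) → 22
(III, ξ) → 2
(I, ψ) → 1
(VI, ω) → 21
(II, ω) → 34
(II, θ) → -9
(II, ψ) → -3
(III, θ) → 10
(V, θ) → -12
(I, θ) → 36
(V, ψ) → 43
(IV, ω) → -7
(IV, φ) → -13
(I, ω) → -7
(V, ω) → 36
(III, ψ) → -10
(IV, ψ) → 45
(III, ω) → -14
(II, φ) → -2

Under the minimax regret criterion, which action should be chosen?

V

Column bests: θ=36, φ=49, ψ=45, ω=36, ξ=34.
I regrets: 0, 66, 44, 43, 14 → max 66
II regrets: 45, 51, 48, 2, 12 → max 51
III regrets: 26, 55, 55, 50, 32 → max 55
IV regrets: 46, 62, 0, 43, 8 → max 62
V regrets: 48, 0, 2, 0, 0 → max 48
VI regrets: 22, 10, 51, 15, 9 → max 51
Smallest max regret = 48 → V.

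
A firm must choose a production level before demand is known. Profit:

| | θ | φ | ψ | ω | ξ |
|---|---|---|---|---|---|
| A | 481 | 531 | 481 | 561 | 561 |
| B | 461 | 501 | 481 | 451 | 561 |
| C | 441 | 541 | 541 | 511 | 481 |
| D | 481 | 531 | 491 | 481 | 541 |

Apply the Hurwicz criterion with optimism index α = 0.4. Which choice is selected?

A

A: 0.4·561 + 0.6·481 = 513
B: 0.4·561 + 0.6·451 = 495
C: 0.4·541 + 0.6·441 = 481
D: 0.4·541 + 0.6·481 = 505
Highest Hurwicz score = 513 → A.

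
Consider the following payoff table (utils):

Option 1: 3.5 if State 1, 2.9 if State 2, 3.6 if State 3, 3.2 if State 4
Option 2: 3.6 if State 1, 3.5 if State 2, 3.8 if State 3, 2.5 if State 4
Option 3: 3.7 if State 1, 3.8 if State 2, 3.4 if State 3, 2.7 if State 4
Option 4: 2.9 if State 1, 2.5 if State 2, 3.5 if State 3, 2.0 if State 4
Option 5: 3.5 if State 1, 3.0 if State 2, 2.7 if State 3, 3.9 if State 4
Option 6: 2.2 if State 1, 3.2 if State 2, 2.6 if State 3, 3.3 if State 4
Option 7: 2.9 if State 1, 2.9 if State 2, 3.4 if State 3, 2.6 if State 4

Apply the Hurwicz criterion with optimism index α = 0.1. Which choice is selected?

Option 1: 0.1·3.6 + 0.9·2.9 = 2.97
Option 2: 0.1·3.8 + 0.9·2.5 = 2.63
Option 3: 0.1·3.8 + 0.9·2.7 = 2.81
Option 4: 0.1·3.5 + 0.9·2.0 = 2.15
Option 5: 0.1·3.9 + 0.9·2.7 = 2.82
Option 6: 0.1·3.3 + 0.9·2.2 = 2.31
Option 7: 0.1·3.4 + 0.9·2.6 = 2.68
Highest Hurwicz score = 2.97 → Option 1.

Option 1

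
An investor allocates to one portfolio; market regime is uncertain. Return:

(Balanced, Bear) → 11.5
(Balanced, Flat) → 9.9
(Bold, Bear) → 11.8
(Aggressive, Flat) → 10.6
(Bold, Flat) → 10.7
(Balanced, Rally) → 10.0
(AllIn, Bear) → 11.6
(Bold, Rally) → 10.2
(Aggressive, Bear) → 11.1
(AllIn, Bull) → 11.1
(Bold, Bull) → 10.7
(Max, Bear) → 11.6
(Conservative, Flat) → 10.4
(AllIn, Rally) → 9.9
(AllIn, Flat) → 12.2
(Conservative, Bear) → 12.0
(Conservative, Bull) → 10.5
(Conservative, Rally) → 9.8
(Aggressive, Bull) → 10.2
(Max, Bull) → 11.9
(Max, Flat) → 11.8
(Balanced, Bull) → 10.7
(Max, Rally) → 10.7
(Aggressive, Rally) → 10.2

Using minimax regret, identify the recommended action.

Max

Column bests: Bear=12.0, Flat=12.2, Bull=11.9, Rally=10.7.
Conservative regrets: 0.0, 1.8, 1.4, 0.9 → max 1.8
Balanced regrets: 0.5, 2.3, 1.2, 0.7 → max 2.3
Aggressive regrets: 0.9, 1.6, 1.7, 0.5 → max 1.7
Bold regrets: 0.2, 1.5, 1.2, 0.5 → max 1.5
AllIn regrets: 0.4, 0.0, 0.8, 0.8 → max 0.8
Max regrets: 0.4, 0.4, 0.0, 0.0 → max 0.4
Smallest max regret = 0.4 → Max.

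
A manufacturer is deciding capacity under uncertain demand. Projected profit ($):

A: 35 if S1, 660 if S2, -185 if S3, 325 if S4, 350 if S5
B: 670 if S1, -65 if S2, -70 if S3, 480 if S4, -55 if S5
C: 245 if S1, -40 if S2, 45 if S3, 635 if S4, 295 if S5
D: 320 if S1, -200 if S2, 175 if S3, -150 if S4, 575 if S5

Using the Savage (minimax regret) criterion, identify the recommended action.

A

Column bests: S1=670, S2=660, S3=175, S4=635, S5=575.
A regrets: 635, 0, 360, 310, 225 → max 635
B regrets: 0, 725, 245, 155, 630 → max 725
C regrets: 425, 700, 130, 0, 280 → max 700
D regrets: 350, 860, 0, 785, 0 → max 860
Smallest max regret = 635 → A.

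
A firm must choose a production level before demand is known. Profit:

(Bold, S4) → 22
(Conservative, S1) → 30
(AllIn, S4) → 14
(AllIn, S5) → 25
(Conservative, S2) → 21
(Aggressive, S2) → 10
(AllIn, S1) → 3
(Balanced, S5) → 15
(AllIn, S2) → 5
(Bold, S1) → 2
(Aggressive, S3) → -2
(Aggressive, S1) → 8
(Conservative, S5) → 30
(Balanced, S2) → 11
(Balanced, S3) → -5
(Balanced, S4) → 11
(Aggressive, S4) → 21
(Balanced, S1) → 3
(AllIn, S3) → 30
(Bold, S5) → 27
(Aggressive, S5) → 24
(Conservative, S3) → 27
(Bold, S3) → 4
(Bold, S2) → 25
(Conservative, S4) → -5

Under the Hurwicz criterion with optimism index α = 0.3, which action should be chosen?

AllIn

Conservative: 0.3·30 + 0.7·(-5) = 5.5
Balanced: 0.3·15 + 0.7·(-5) = 1
Aggressive: 0.3·24 + 0.7·(-2) = 5.8
Bold: 0.3·27 + 0.7·2 = 9.5
AllIn: 0.3·30 + 0.7·3 = 11.1
Highest Hurwicz score = 11.1 → AllIn.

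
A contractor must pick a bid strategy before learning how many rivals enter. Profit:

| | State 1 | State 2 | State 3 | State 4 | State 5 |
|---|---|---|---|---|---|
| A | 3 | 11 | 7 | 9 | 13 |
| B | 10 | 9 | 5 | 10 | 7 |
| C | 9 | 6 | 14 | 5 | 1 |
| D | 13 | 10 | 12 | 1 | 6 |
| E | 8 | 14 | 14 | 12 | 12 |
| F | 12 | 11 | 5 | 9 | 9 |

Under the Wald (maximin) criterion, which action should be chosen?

E

Row minima: A=3, B=5, C=1, D=1, E=8, F=5
Best worst-case = 8 → E.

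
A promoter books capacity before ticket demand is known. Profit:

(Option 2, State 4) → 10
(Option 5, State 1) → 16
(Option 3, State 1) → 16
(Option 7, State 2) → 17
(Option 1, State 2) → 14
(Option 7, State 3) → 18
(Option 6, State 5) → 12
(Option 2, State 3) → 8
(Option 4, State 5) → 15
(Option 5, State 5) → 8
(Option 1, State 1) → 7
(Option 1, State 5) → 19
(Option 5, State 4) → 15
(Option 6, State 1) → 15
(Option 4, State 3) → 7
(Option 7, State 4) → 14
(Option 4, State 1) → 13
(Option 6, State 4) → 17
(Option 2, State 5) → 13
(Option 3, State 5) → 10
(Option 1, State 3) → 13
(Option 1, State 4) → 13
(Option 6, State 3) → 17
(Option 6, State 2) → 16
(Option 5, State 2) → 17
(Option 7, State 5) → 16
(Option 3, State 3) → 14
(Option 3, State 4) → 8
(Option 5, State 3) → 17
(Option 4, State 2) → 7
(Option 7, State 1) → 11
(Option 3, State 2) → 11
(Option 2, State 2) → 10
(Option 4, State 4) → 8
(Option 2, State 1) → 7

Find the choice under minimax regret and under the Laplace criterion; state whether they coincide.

Column bests: State 1=16, State 2=17, State 3=18, State 4=17, State 5=19.
Option 1 regrets: 9, 3, 5, 4, 0 → max 9
Option 2 regrets: 9, 7, 10, 7, 6 → max 10
Option 3 regrets: 0, 6, 4, 9, 9 → max 9
Option 4 regrets: 3, 10, 11, 9, 4 → max 11
Option 5 regrets: 0, 0, 1, 2, 11 → max 11
Option 6 regrets: 1, 1, 1, 0, 7 → max 7
Option 7 regrets: 5, 0, 0, 3, 3 → max 5
Smallest max regret = 5 → Option 7.
Row averages: Option 1=13.2, Option 2=9.6, Option 3=11.8, Option 4=10, Option 5=14.6, Option 6=15.4, Option 7=15.2
Highest average = 15.4 → Option 6.

minimax regret → Option 7; laplace → Option 6 (disagree)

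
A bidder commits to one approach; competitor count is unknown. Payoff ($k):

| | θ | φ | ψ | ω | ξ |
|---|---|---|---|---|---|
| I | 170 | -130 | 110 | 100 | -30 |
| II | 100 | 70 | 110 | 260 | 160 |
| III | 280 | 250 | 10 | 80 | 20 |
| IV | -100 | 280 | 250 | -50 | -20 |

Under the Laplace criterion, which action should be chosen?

Row averages: I=44, II=140, III=128, IV=72
Highest average = 140 → II.

II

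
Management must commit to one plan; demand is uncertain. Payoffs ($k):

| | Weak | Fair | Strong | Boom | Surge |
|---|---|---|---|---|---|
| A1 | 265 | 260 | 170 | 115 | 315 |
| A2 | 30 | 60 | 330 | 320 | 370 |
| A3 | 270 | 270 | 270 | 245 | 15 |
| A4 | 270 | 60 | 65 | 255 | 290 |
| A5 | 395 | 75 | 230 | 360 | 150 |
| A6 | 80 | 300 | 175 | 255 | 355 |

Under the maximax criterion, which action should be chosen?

A5

Row maxima: A1=315, A2=370, A3=270, A4=290, A5=395, A6=355
Best best-case = 395 → A5.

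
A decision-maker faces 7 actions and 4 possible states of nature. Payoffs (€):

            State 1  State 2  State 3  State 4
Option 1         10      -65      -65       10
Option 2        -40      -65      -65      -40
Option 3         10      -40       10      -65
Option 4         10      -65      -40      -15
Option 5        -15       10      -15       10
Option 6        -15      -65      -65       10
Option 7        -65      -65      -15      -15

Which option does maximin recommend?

Option 5

Row minima: Option 1=-65, Option 2=-65, Option 3=-65, Option 4=-65, Option 5=-15, Option 6=-65, Option 7=-65
Best worst-case = -15 → Option 5.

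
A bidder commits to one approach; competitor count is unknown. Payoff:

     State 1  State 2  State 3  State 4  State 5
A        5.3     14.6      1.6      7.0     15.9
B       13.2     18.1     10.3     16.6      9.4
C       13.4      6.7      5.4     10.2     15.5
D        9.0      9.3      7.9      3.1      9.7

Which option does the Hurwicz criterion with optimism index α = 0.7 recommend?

B

A: 0.7·15.9 + 0.3·1.6 = 11.61
B: 0.7·18.1 + 0.3·9.4 = 15.49
C: 0.7·15.5 + 0.3·5.4 = 12.47
D: 0.7·9.7 + 0.3·3.1 = 7.72
Highest Hurwicz score = 15.49 → B.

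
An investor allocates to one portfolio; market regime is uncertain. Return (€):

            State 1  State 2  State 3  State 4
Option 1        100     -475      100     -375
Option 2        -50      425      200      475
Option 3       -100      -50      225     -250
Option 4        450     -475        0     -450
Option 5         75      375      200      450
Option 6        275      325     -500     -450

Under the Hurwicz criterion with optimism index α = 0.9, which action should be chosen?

Option 2

Option 1: 0.9·100 + 0.1·(-475) = 42.5
Option 2: 0.9·475 + 0.1·(-50) = 422.5
Option 3: 0.9·225 + 0.1·(-250) = 177.5
Option 4: 0.9·450 + 0.1·(-475) = 357.5
Option 5: 0.9·450 + 0.1·75 = 412.5
Option 6: 0.9·325 + 0.1·(-500) = 242.5
Highest Hurwicz score = 422.5 → Option 2.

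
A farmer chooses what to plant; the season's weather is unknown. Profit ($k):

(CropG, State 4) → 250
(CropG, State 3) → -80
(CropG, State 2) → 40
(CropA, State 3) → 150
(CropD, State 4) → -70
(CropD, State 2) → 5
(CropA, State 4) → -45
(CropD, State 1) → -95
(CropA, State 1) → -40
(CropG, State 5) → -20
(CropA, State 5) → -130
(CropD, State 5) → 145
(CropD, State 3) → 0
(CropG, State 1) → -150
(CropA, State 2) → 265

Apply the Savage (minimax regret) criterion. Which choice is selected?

CropG

Column bests: State 1=-40, State 2=265, State 3=150, State 4=250, State 5=145.
CropG regrets: 110, 225, 230, 0, 165 → max 230
CropA regrets: 0, 0, 0, 295, 275 → max 295
CropD regrets: 55, 260, 150, 320, 0 → max 320
Smallest max regret = 230 → CropG.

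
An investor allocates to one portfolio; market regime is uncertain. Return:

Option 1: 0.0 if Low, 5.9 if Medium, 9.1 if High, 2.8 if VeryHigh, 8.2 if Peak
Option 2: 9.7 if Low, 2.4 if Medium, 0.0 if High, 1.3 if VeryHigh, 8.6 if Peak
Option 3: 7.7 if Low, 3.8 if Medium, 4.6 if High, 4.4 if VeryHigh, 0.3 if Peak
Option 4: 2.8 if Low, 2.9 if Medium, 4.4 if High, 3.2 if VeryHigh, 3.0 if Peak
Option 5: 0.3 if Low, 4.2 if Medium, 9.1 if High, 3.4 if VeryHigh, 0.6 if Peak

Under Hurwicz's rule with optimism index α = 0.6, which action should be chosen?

Option 2

Option 1: 0.6·9.1 + 0.4·0.0 = 5.46
Option 2: 0.6·9.7 + 0.4·0.0 = 5.82
Option 3: 0.6·7.7 + 0.4·0.3 = 4.74
Option 4: 0.6·4.4 + 0.4·2.8 = 3.76
Option 5: 0.6·9.1 + 0.4·0.3 = 5.58
Highest Hurwicz score = 5.82 → Option 2.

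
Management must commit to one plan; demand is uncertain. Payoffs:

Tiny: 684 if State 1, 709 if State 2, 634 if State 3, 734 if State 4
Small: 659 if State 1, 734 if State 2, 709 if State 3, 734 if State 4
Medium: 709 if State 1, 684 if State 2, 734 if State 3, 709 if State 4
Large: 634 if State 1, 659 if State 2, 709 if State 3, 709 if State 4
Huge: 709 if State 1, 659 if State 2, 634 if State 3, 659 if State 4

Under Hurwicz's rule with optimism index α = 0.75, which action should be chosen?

Medium

Tiny: 0.75·734 + 0.25·634 = 709
Small: 0.75·734 + 0.25·659 = 715.25
Medium: 0.75·734 + 0.25·684 = 721.5
Large: 0.75·709 + 0.25·634 = 690.25
Huge: 0.75·709 + 0.25·634 = 690.25
Highest Hurwicz score = 721.5 → Medium.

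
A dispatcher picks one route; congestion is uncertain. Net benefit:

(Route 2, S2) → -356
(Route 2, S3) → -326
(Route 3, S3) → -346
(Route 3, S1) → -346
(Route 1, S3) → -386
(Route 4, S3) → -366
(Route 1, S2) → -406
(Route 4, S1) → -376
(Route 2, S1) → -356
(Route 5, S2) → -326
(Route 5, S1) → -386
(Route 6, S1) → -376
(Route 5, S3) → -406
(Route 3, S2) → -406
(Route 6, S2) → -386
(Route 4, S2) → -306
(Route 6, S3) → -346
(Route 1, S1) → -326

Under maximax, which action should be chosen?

Route 4

Row maxima: Route 1=-326, Route 2=-326, Route 3=-346, Route 4=-306, Route 5=-326, Route 6=-346
Best best-case = -306 → Route 4.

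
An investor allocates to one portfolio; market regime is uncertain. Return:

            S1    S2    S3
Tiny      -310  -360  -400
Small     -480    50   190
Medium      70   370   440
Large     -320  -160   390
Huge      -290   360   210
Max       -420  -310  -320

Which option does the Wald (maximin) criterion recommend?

Row minima: Tiny=-400, Small=-480, Medium=70, Large=-320, Huge=-290, Max=-420
Best worst-case = 70 → Medium.

Medium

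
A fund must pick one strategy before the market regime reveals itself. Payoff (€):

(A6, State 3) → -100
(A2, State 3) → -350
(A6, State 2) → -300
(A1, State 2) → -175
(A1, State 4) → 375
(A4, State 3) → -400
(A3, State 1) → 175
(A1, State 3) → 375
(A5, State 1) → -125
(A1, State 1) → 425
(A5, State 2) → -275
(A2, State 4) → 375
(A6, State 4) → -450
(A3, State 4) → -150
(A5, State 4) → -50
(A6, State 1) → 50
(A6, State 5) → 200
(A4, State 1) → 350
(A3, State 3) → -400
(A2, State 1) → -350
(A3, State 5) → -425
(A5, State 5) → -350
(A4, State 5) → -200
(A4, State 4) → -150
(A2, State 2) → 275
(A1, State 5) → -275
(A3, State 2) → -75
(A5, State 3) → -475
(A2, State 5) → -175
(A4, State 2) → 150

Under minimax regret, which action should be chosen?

Column bests: State 1=425, State 2=275, State 3=375, State 4=375, State 5=200.
A1 regrets: 0, 450, 0, 0, 475 → max 475
A2 regrets: 775, 0, 725, 0, 375 → max 775
A3 regrets: 250, 350, 775, 525, 625 → max 775
A4 regrets: 75, 125, 775, 525, 400 → max 775
A5 regrets: 550, 550, 850, 425, 550 → max 850
A6 regrets: 375, 575, 475, 825, 0 → max 825
Smallest max regret = 475 → A1.

A1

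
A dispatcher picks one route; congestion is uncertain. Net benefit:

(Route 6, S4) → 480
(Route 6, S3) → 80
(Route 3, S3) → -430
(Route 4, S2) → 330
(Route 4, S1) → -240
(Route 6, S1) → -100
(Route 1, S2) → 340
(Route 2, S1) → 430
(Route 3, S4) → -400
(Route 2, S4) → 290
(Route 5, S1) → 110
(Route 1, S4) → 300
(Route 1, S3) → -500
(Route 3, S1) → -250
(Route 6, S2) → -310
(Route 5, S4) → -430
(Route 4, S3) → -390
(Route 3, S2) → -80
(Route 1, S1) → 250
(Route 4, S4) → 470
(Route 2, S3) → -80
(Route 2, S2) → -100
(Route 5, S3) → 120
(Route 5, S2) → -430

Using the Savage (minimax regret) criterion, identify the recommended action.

Column bests: S1=430, S2=340, S3=120, S4=480.
Route 1 regrets: 180, 0, 620, 180 → max 620
Route 2 regrets: 0, 440, 200, 190 → max 440
Route 3 regrets: 680, 420, 550, 880 → max 880
Route 4 regrets: 670, 10, 510, 10 → max 670
Route 5 regrets: 320, 770, 0, 910 → max 910
Route 6 regrets: 530, 650, 40, 0 → max 650
Smallest max regret = 440 → Route 2.

Route 2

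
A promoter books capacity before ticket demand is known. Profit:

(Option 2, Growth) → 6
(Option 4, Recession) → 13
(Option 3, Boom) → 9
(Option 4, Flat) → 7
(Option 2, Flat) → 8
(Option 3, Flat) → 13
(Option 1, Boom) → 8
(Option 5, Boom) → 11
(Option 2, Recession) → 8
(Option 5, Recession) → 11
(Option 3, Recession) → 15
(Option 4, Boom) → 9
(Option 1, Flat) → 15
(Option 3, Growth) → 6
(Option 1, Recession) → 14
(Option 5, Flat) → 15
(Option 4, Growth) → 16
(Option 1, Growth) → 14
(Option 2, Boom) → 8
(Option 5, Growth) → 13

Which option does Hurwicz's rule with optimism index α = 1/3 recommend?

Option 5

Option 1: 1/3·15 + 2/3·8 = 31/3
Option 2: 1/3·8 + 2/3·6 = 20/3
Option 3: 1/3·15 + 2/3·6 = 9
Option 4: 1/3·16 + 2/3·7 = 10
Option 5: 1/3·15 + 2/3·11 = 37/3
Highest Hurwicz score = 37/3 → Option 5.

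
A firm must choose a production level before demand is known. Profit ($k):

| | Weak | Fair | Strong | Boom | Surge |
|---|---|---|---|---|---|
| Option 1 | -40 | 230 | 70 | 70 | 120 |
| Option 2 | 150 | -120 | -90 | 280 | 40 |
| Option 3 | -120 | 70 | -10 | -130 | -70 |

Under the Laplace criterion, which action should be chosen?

Option 1

Row averages: Option 1=90, Option 2=52, Option 3=-52
Highest average = 90 → Option 1.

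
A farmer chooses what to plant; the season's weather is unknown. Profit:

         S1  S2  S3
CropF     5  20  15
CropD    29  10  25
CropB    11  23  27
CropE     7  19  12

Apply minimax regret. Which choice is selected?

Column bests: S1=29, S2=23, S3=27.
CropF regrets: 24, 3, 12 → max 24
CropD regrets: 0, 13, 2 → max 13
CropB regrets: 18, 0, 0 → max 18
CropE regrets: 22, 4, 15 → max 22
Smallest max regret = 13 → CropD.

CropD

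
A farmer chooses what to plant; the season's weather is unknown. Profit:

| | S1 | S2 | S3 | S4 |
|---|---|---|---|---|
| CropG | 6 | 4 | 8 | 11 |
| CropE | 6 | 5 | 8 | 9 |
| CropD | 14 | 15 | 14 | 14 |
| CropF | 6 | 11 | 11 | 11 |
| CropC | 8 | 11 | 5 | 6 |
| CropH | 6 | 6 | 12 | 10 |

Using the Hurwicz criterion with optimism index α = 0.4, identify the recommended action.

CropD

CropG: 0.4·11 + 0.6·4 = 6.8
CropE: 0.4·9 + 0.6·5 = 6.6
CropD: 0.4·15 + 0.6·14 = 14.4
CropF: 0.4·11 + 0.6·6 = 8
CropC: 0.4·11 + 0.6·5 = 7.4
CropH: 0.4·12 + 0.6·6 = 8.4
Highest Hurwicz score = 14.4 → CropD.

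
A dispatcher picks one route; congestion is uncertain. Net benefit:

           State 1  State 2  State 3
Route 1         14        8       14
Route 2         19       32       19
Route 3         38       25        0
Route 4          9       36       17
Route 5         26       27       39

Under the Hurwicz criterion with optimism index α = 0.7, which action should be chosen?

Route 1: 0.7·14 + 0.3·8 = 12.2
Route 2: 0.7·32 + 0.3·19 = 28.1
Route 3: 0.7·38 + 0.3·0 = 26.6
Route 4: 0.7·36 + 0.3·9 = 27.9
Route 5: 0.7·39 + 0.3·26 = 35.1
Highest Hurwicz score = 35.1 → Route 5.

Route 5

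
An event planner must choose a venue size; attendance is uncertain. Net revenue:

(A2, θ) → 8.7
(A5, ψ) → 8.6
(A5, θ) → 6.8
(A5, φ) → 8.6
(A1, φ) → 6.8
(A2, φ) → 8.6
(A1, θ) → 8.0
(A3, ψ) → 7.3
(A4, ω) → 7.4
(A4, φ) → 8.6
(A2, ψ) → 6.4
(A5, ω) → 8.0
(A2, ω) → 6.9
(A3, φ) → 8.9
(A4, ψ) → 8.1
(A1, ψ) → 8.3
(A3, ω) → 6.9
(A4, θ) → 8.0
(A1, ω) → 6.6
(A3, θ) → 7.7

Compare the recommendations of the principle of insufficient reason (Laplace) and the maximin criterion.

laplace → A4; maximin → A4 (agree)

Row averages: A1=7.425, A2=7.65, A3=7.7, A4=8.025, A5=8
Highest average = 8.025 → A4.
Row minima: A1=6.6, A2=6.4, A3=6.9, A4=7.4, A5=6.8
Best worst-case = 7.4 → A4.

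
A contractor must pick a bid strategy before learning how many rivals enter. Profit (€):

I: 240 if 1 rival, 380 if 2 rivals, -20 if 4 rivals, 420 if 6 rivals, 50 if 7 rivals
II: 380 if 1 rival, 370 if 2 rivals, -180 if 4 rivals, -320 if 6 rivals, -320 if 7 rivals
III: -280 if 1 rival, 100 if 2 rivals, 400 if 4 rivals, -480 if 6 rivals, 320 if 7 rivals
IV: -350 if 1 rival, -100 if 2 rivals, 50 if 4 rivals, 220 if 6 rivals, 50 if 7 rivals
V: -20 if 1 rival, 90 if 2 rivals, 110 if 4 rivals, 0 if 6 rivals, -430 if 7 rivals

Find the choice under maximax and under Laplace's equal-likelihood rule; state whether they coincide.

Row maxima: I=420, II=380, III=400, IV=220, V=110
Best best-case = 420 → I.
Row averages: I=214, II=-14, III=12, IV=-26, V=-50
Highest average = 214 → I.

maximax → I; laplace → I (agree)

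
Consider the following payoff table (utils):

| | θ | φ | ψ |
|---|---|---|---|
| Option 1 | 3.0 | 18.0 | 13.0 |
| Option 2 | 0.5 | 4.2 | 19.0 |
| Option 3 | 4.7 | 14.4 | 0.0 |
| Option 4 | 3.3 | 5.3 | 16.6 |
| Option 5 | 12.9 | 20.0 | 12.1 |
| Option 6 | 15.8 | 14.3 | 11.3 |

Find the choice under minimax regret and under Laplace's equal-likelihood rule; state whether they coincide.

Column bests: θ=15.8, φ=20.0, ψ=19.0.
Option 1 regrets: 12.8, 2.0, 6.0 → max 12.8
Option 2 regrets: 15.3, 15.8, 0.0 → max 15.8
Option 3 regrets: 11.1, 5.6, 19.0 → max 19.0
Option 4 regrets: 12.5, 14.7, 2.4 → max 14.7
Option 5 regrets: 2.9, 0.0, 6.9 → max 6.9
Option 6 regrets: 0.0, 5.7, 7.7 → max 7.7
Smallest max regret = 6.9 → Option 5.
Row averages: Option 1=34/3, Option 2=7.9, Option 3=191/30, Option 4=8.4, Option 5=15, Option 6=13.8
Highest average = 15 → Option 5.

minimax regret → Option 5; laplace → Option 5 (agree)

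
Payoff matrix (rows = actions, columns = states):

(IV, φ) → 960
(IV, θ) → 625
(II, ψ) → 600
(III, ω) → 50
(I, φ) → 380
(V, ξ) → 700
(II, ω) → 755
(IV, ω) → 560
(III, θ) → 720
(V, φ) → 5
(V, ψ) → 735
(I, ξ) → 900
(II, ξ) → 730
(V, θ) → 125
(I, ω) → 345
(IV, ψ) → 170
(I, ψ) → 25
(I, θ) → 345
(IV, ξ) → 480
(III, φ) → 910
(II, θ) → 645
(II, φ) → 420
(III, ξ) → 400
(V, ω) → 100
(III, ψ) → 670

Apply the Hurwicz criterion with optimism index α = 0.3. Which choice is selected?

I: 0.3·900 + 0.7·25 = 287.5
II: 0.3·755 + 0.7·420 = 520.5
III: 0.3·910 + 0.7·50 = 308
IV: 0.3·960 + 0.7·170 = 407
V: 0.3·735 + 0.7·5 = 224
Highest Hurwicz score = 520.5 → II.

II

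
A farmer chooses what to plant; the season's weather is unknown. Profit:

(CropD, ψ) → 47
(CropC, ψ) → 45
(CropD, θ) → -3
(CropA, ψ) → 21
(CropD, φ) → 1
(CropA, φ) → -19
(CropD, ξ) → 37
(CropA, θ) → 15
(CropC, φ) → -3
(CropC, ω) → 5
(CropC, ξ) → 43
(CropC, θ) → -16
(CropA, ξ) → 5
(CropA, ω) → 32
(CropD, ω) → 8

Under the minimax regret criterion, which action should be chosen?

Column bests: θ=15, φ=1, ψ=47, ω=32, ξ=43.
CropD regrets: 18, 0, 0, 24, 6 → max 24
CropA regrets: 0, 20, 26, 0, 38 → max 38
CropC regrets: 31, 4, 2, 27, 0 → max 31
Smallest max regret = 24 → CropD.

CropD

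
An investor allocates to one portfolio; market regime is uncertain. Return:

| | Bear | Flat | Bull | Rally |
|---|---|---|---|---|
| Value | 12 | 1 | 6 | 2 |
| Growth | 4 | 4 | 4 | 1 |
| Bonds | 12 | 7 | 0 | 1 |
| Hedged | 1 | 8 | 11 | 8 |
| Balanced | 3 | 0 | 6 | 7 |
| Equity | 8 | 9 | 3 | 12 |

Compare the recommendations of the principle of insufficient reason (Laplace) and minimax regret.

Row averages: Value=5.25, Growth=3.25, Bonds=5, Hedged=7, Balanced=4, Equity=8
Highest average = 8 → Equity.
Column bests: Bear=12, Flat=9, Bull=11, Rally=12.
Value regrets: 0, 8, 5, 10 → max 10
Growth regrets: 8, 5, 7, 11 → max 11
Bonds regrets: 0, 2, 11, 11 → max 11
Hedged regrets: 11, 1, 0, 4 → max 11
Balanced regrets: 9, 9, 5, 5 → max 9
Equity regrets: 4, 0, 8, 0 → max 8
Smallest max regret = 8 → Equity.

laplace → Equity; minimax regret → Equity (agree)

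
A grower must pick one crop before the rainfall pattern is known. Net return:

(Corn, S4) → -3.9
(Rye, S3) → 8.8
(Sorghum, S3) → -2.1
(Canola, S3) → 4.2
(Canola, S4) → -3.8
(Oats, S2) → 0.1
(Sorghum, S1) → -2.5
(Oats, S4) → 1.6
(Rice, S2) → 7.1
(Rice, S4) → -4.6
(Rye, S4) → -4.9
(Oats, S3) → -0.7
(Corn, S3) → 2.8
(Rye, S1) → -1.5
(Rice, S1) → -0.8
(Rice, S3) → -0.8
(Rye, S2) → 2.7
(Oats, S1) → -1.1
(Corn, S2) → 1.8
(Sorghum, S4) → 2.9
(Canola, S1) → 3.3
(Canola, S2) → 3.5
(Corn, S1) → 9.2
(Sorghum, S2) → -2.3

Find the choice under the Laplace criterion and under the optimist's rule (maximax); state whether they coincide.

Row averages: Rye=1.275, Sorghum=-1, Rice=0.225, Corn=2.475, Canola=1.8, Oats=-0.025
Highest average = 2.475 → Corn.
Row maxima: Rye=8.8, Sorghum=2.9, Rice=7.1, Corn=9.2, Canola=4.2, Oats=1.6
Best best-case = 9.2 → Corn.

laplace → Corn; maximax → Corn (agree)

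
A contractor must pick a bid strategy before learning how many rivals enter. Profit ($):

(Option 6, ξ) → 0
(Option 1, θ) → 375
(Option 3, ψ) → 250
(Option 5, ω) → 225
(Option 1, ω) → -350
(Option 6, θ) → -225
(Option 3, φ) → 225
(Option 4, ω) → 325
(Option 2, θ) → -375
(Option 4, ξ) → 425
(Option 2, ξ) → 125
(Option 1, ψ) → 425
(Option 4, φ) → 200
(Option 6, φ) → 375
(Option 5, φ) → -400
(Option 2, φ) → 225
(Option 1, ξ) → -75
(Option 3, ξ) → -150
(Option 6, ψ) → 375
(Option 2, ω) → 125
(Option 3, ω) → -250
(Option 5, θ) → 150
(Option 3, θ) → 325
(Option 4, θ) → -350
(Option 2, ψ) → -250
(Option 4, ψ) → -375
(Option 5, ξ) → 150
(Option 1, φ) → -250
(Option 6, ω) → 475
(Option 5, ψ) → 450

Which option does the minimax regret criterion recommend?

Option 6

Column bests: θ=375, φ=375, ψ=450, ω=475, ξ=425.
Option 1 regrets: 0, 625, 25, 825, 500 → max 825
Option 2 regrets: 750, 150, 700, 350, 300 → max 750
Option 3 regrets: 50, 150, 200, 725, 575 → max 725
Option 4 regrets: 725, 175, 825, 150, 0 → max 825
Option 5 regrets: 225, 775, 0, 250, 275 → max 775
Option 6 regrets: 600, 0, 75, 0, 425 → max 600
Smallest max regret = 600 → Option 6.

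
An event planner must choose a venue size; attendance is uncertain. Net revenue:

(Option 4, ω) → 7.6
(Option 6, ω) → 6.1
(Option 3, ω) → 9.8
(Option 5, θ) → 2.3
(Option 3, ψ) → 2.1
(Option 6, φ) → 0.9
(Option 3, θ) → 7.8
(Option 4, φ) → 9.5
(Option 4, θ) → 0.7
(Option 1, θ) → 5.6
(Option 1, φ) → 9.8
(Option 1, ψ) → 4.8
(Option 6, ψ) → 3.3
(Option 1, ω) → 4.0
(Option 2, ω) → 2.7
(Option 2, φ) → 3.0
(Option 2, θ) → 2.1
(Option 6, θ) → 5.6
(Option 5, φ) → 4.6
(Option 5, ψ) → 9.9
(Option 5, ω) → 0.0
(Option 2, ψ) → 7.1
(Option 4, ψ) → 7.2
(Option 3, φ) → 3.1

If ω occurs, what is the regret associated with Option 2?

7.1

Best payoff under ω is 9.8.
Regret = 9.8 − 2.7 = 7.1.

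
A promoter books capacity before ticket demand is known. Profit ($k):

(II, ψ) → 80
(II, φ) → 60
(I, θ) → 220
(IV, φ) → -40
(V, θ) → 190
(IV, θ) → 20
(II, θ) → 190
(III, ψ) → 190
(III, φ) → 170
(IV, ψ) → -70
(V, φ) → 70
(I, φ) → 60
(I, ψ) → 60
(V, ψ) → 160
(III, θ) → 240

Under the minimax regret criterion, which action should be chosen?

III

Column bests: θ=240, φ=170, ψ=190.
I regrets: 20, 110, 130 → max 130
II regrets: 50, 110, 110 → max 110
III regrets: 0, 0, 0 → max 0
IV regrets: 220, 210, 260 → max 260
V regrets: 50, 100, 30 → max 100
Smallest max regret = 0 → III.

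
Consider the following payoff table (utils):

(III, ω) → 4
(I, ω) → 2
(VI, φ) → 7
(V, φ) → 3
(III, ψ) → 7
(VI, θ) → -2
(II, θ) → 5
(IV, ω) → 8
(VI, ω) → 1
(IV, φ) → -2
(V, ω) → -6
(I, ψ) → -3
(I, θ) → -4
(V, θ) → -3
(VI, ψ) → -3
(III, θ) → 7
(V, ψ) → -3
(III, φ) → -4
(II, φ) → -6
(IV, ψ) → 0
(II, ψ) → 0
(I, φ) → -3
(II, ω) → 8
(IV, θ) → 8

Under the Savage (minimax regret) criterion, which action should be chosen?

Column bests: θ=8, φ=7, ψ=7, ω=8.
I regrets: 12, 10, 10, 6 → max 12
II regrets: 3, 13, 7, 0 → max 13
III regrets: 1, 11, 0, 4 → max 11
IV regrets: 0, 9, 7, 0 → max 9
V regrets: 11, 4, 10, 14 → max 14
VI regrets: 10, 0, 10, 7 → max 10
Smallest max regret = 9 → IV.

IV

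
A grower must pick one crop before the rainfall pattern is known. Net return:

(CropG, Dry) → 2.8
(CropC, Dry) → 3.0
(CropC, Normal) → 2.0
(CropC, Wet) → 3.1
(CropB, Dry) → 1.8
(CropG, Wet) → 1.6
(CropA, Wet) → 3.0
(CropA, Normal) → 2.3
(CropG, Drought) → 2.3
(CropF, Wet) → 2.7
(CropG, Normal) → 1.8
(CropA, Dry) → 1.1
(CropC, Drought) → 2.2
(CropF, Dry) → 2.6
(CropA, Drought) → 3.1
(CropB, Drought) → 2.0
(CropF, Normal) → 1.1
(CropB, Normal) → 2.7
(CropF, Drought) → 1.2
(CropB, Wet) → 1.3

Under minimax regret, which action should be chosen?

CropC

Column bests: Drought=3.1, Dry=3.0, Normal=2.7, Wet=3.1.
CropG regrets: 0.8, 0.2, 0.9, 1.5 → max 1.5
CropA regrets: 0.0, 1.9, 0.4, 0.1 → max 1.9
CropC regrets: 0.9, 0.0, 0.7, 0.0 → max 0.9
CropF regrets: 1.9, 0.4, 1.6, 0.4 → max 1.9
CropB regrets: 1.1, 1.2, 0.0, 1.8 → max 1.8
Smallest max regret = 0.9 → CropC.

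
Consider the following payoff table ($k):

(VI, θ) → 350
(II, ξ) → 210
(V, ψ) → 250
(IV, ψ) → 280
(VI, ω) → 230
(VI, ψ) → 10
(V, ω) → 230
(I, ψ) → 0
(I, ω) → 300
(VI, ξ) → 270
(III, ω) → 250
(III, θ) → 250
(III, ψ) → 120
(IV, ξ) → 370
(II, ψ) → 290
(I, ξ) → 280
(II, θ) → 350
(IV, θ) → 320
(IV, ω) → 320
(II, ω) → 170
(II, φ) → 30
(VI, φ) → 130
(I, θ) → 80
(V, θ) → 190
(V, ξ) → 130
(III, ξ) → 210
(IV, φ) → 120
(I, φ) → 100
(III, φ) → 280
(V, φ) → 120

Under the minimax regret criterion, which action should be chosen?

Column bests: θ=350, φ=280, ψ=290, ω=320, ξ=370.
I regrets: 270, 180, 290, 20, 90 → max 290
II regrets: 0, 250, 0, 150, 160 → max 250
III regrets: 100, 0, 170, 70, 160 → max 170
IV regrets: 30, 160, 10, 0, 0 → max 160
V regrets: 160, 160, 40, 90, 240 → max 240
VI regrets: 0, 150, 280, 90, 100 → max 280
Smallest max regret = 160 → IV.

IV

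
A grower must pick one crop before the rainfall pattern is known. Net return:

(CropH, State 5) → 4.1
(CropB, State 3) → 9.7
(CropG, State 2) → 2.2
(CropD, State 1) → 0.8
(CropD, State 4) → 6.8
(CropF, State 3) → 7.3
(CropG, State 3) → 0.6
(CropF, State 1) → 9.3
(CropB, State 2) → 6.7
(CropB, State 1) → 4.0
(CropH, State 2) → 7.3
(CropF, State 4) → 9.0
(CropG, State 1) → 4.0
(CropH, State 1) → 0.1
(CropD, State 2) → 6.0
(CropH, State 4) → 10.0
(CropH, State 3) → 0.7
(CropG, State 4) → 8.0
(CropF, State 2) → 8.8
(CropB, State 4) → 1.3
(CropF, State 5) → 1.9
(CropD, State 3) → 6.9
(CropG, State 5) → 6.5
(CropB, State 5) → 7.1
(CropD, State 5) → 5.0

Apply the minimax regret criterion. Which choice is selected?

Column bests: State 1=9.3, State 2=8.8, State 3=9.7, State 4=10.0, State 5=7.1.
CropG regrets: 5.3, 6.6, 9.1, 2.0, 0.6 → max 9.1
CropH regrets: 9.2, 1.5, 9.0, 0.0, 3.0 → max 9.2
CropB regrets: 5.3, 2.1, 0.0, 8.7, 0.0 → max 8.7
CropD regrets: 8.5, 2.8, 2.8, 3.2, 2.1 → max 8.5
CropF regrets: 0.0, 0.0, 2.4, 1.0, 5.2 → max 5.2
Smallest max regret = 5.2 → CropF.

CropF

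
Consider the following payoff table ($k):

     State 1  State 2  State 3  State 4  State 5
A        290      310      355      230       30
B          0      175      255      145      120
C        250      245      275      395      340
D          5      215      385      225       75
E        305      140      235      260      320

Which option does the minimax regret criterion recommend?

Column bests: State 1=305, State 2=310, State 3=385, State 4=395, State 5=340.
A regrets: 15, 0, 30, 165, 310 → max 310
B regrets: 305, 135, 130, 250, 220 → max 305
C regrets: 55, 65, 110, 0, 0 → max 110
D regrets: 300, 95, 0, 170, 265 → max 300
E regrets: 0, 170, 150, 135, 20 → max 170
Smallest max regret = 110 → C.

C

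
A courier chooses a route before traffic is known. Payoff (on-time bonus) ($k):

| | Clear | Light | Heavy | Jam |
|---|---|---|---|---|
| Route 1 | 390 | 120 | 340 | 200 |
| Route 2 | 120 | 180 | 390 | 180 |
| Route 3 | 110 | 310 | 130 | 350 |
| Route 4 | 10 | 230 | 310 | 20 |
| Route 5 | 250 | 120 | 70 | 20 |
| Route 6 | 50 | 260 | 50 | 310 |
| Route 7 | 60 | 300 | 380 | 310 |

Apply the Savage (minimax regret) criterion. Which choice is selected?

Column bests: Clear=390, Light=310, Heavy=390, Jam=350.
Route 1 regrets: 0, 190, 50, 150 → max 190
Route 2 regrets: 270, 130, 0, 170 → max 270
Route 3 regrets: 280, 0, 260, 0 → max 280
Route 4 regrets: 380, 80, 80, 330 → max 380
Route 5 regrets: 140, 190, 320, 330 → max 330
Route 6 regrets: 340, 50, 340, 40 → max 340
Route 7 regrets: 330, 10, 10, 40 → max 330
Smallest max regret = 190 → Route 1.

Route 1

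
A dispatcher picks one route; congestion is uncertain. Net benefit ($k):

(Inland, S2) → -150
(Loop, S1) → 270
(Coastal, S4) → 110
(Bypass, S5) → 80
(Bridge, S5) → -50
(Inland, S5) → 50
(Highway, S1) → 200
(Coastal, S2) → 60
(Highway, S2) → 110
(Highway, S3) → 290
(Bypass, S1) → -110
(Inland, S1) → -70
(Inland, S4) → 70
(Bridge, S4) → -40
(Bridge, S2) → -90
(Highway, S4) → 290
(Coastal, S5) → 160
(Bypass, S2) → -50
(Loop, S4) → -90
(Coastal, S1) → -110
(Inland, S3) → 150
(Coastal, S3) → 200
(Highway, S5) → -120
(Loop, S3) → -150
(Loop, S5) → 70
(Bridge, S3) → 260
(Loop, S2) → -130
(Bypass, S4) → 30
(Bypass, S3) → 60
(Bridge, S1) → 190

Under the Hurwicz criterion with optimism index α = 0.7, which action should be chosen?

Highway

Loop: 0.7·270 + 0.3·(-150) = 144
Inland: 0.7·150 + 0.3·(-150) = 60
Bridge: 0.7·260 + 0.3·(-90) = 155
Coastal: 0.7·200 + 0.3·(-110) = 107
Highway: 0.7·290 + 0.3·(-120) = 167
Bypass: 0.7·80 + 0.3·(-110) = 23
Highest Hurwicz score = 167 → Highway.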